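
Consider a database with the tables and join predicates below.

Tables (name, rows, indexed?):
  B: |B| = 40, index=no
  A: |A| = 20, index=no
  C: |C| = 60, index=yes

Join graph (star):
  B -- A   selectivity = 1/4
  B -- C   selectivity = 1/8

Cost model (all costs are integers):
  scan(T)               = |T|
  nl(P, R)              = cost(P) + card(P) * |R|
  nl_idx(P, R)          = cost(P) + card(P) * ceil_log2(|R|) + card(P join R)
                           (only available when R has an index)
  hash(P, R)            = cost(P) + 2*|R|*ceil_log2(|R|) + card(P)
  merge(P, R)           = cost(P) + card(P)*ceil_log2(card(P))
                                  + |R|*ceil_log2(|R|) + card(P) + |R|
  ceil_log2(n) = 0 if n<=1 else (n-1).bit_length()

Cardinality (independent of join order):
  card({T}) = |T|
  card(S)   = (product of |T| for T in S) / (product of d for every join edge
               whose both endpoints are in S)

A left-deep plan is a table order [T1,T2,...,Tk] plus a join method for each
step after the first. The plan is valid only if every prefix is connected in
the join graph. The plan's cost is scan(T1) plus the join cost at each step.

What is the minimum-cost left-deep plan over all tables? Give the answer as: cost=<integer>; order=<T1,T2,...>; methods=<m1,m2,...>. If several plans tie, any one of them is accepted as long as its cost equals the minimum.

cost=1080; order=B,C,A; methods=nl_idx,hash

Selinger DP (subsets sized 1..n):
  {B}: scan cost=40, card=40
  {A}: scan cost=20, card=20
  {C}: scan cost=60, card=60
  {AB}: card=200; try (A,hash)→280, (B,merge)→420, (A,merge)→440, (B,hash)→520, (B,nl)→820, (A,nl)→840; best=280 via (A,hash)
  {BC}: card=300; try (C,nl_idx)→580, (B,hash)→600, (C,merge)→740, (B,merge)→760, (C,hash)→800, (C,nl)→2440 …(+1); best=580 via (C,nl_idx)
  {ABC}: card=1500; try (A,hash)→1080, (C,hash)→1200, (C,merge)→2500, (C,nl_idx)→2980, (A,merge)→3700, (A,nl)→6580 …(+1); best=1080 via (A,hash)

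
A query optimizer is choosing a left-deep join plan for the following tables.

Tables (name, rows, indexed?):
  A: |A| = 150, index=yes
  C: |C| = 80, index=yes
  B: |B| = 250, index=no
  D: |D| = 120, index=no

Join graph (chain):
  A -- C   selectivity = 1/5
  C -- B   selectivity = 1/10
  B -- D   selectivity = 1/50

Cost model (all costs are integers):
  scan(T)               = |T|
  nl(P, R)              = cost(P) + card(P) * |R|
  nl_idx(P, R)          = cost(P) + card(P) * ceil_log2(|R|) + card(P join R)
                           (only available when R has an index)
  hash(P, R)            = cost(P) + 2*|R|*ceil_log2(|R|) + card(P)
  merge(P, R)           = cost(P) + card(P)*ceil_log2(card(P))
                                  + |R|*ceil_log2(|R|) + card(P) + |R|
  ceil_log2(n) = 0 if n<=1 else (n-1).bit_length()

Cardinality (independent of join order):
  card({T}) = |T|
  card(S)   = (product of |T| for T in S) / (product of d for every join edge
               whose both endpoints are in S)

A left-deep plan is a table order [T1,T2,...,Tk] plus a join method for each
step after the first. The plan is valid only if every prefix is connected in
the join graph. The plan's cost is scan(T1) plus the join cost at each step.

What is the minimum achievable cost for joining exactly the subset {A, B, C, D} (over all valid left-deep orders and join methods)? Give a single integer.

Selinger DP over subsets of {A,B,C,D}:
  {A}: scan cost=150, card=150
  {C}: scan cost=80, card=80
  {B}: scan cost=250, card=250
  {D}: scan cost=120, card=120
  {AC}: card=2400; try (C,hash)→1420, (A,merge)→2070, (C,merge)→2140, (A,hash)→2560, (A,nl_idx)→3120, (C,nl_idx)→3600 …(+2); best=1420 via (C,hash)
  {BC}: card=2000; try (C,hash)→1620, (B,merge)→2970, (C,merge)→3140, (C,nl_idx)→4000, (B,hash)→4160, (B,nl)→20080 …(+1); best=1620 via (C,hash)
  {BD}: card=600; try (D,hash)→2180, (B,merge)→3330, (D,merge)→3460, (B,hash)→4240, (B,nl)→30120, (D,nl)→30250; best=2180 via (D,hash)
  {ABC}: card=60000; try (A,hash)→6020, (B,hash)→7820, (A,merge)→26970, (B,merge)→34870, (A,nl_idx)→77620, (A,nl)→301620 …(+1); best=6020 via (A,hash)
  {BCD}: card=4800; try (C,hash)→3900, (D,hash)→5300, (C,merge)→9420, (C,nl_idx)→11180, (D,merge)→26580, (C,nl)→50180 …(+1); best=3900 via (C,hash)
  {ABCD}: card=144000; try (A,hash)→11100, (D,hash)→67700, (A,merge)→72450, (A,nl_idx)→186300, (A,nl)→723900, (D,merge)→1026980 …(+1); best=11100 via (A,hash)

11100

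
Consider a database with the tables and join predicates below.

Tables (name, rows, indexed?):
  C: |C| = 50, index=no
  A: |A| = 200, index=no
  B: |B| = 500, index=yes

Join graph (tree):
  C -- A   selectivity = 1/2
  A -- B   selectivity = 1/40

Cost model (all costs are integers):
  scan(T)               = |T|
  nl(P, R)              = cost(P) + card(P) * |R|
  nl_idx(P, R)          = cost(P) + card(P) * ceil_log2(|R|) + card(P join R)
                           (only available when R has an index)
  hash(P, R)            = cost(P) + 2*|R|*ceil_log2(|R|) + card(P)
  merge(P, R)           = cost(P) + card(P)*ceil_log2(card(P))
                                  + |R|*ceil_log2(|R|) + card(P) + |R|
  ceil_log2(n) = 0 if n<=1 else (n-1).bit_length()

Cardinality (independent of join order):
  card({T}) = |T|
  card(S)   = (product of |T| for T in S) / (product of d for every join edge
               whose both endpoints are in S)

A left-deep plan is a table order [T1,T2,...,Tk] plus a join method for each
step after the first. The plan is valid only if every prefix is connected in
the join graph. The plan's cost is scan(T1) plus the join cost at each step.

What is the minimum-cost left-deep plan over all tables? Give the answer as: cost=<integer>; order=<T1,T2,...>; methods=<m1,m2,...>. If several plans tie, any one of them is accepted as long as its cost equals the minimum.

cost=7300; order=B,A,C; methods=hash,hash

Selinger DP (subsets sized 1..n):
  {C}: scan cost=50, card=50
  {A}: scan cost=200, card=200
  {B}: scan cost=500, card=500
  {AC}: card=5000; try (C,hash)→1000, (A,merge)→2200, (C,merge)→2350, (A,hash)→3300, (A,nl)→10050, (C,nl)→10200; best=1000 via (C,hash)
  {AB}: card=2500; try (A,hash)→4200, (B,nl_idx)→4500, (B,merge)→7000, (A,merge)→7300, (B,hash)→9400, (B,nl)→100200 …(+1); best=4200 via (A,hash)
  {ABC}: card=62500; try (C,hash)→7300, (B,hash)→15000, (C,merge)→37050, (B,merge)→76000, (B,nl_idx)→108500, (C,nl)→129200 …(+1); best=7300 via (C,hash)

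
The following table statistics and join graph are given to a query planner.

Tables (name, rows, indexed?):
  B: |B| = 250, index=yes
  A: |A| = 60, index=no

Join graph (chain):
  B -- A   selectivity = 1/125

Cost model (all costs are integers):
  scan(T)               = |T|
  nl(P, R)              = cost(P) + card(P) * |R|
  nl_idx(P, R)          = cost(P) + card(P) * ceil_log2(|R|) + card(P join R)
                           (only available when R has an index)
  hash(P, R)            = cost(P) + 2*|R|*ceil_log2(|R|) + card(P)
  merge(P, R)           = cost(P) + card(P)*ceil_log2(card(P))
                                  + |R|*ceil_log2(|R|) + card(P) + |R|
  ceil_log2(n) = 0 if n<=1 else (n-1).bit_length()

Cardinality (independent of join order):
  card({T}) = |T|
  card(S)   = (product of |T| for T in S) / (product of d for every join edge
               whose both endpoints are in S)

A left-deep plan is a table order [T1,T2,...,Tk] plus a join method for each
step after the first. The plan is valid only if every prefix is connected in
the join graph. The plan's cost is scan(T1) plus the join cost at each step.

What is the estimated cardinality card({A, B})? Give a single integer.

Tables in S: A(60), B(250)
Edges inside S: B-A(d=125)
numerator = 60 * 250 = 15000
denominator = 125 = 125
card(S) = 15000 / 125 = 120

120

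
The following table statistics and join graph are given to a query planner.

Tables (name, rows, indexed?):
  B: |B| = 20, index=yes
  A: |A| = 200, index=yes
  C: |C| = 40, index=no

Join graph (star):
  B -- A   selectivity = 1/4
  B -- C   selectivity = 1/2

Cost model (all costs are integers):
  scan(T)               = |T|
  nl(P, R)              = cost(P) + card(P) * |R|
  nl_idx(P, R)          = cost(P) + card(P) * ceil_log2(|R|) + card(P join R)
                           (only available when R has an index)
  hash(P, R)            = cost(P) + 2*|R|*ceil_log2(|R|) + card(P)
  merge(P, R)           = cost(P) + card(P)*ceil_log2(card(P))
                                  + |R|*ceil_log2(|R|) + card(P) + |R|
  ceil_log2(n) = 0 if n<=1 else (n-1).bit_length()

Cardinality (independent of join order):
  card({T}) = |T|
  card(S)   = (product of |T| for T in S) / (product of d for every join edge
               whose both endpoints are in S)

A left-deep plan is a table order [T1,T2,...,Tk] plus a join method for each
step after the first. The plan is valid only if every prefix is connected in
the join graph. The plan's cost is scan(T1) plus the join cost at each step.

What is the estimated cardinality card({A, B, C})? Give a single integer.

Tables in S: A(200), B(20), C(40)
Edges inside S: B-A(d=4), B-C(d=2)
numerator = 200 * 20 * 40 = 160000
denominator = 4 * 2 = 8
card(S) = 160000 / 8 = 20000

20000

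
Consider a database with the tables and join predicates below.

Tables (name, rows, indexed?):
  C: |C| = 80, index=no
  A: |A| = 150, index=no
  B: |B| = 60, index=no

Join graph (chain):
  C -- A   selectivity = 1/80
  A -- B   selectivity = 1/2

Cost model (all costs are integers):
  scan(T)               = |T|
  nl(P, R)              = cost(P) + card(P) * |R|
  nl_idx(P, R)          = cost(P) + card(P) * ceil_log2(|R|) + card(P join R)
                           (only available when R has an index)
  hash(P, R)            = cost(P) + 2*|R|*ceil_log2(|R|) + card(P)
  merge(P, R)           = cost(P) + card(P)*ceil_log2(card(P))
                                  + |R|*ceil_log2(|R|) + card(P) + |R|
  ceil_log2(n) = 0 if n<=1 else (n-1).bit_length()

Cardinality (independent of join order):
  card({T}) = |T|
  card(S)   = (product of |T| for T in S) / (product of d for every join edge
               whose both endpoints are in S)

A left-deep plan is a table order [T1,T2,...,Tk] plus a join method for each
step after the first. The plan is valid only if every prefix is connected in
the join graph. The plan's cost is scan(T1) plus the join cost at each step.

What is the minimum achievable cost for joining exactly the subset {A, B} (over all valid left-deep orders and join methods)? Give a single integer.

Selinger DP over subsets of {A,B}:
  {A}: scan cost=150, card=150
  {B}: scan cost=60, card=60
  {AB}: card=4500; try (B,hash)→1020, (A,merge)→1830, (B,merge)→1920, (A,hash)→2520, (A,nl)→9060, (B,nl)→9150; best=1020 via (B,hash)

1020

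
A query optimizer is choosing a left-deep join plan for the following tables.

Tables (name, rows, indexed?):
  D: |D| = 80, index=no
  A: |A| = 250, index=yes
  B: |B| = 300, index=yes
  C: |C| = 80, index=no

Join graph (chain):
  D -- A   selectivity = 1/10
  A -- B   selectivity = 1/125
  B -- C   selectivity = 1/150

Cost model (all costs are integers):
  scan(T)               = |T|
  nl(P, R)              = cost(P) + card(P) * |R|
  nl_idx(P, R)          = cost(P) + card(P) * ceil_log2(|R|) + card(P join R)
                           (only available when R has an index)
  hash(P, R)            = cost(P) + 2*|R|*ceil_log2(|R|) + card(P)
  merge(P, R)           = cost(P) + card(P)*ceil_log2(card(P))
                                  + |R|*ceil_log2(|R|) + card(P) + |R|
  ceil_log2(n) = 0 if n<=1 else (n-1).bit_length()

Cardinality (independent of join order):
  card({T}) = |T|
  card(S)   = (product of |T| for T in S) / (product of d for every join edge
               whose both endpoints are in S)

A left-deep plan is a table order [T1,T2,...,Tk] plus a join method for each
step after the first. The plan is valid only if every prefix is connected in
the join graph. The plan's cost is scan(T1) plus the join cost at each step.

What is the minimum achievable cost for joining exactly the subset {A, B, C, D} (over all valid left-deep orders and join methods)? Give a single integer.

4000

Selinger DP over subsets of {A,B,C,D}:
  {D}: scan cost=80, card=80
  {A}: scan cost=250, card=250
  {B}: scan cost=300, card=300
  {C}: scan cost=80, card=80
  {AD}: card=2000; try (D,hash)→1620, (A,nl_idx)→2720, (A,merge)→2970, (D,merge)→3140, (A,hash)→4160, (A,nl)→20080 …(+1); best=1620 via (D,hash)
  {AB}: card=600; try (B,nl_idx)→3100, (A,nl_idx)→3300, (A,hash)→4600, (B,merge)→5500, (A,merge)→5550, (B,hash)→5900 …(+2); best=3100 via (B,nl_idx)
  {BC}: card=160; try (B,nl_idx)→960, (C,hash)→1720, (B,merge)→3720, (C,merge)→3940, (B,hash)→5560, (B,nl)→24080 …(+1); best=960 via (B,nl_idx)
  {ABD}: card=4800; try (D,hash)→4820, (B,hash)→9020, (D,merge)→10340, (B,nl_idx)→24420, (B,merge)→28620, (D,nl)→51100 …(+1); best=4820 via (D,hash)
  {ABC}: card=320; try (A,nl_idx)→2560, (A,merge)→4650, (C,hash)→4820, (A,hash)→5120, (C,merge)→10340, (A,nl)→40960 …(+1); best=2560 via (A,nl_idx)
  {ABCD}: card=2560; try (D,hash)→4000, (D,merge)→6400, (C,hash)→10740, (D,nl)→28160, (C,merge)→72660, (C,nl)→388820; best=4000 via (D,hash)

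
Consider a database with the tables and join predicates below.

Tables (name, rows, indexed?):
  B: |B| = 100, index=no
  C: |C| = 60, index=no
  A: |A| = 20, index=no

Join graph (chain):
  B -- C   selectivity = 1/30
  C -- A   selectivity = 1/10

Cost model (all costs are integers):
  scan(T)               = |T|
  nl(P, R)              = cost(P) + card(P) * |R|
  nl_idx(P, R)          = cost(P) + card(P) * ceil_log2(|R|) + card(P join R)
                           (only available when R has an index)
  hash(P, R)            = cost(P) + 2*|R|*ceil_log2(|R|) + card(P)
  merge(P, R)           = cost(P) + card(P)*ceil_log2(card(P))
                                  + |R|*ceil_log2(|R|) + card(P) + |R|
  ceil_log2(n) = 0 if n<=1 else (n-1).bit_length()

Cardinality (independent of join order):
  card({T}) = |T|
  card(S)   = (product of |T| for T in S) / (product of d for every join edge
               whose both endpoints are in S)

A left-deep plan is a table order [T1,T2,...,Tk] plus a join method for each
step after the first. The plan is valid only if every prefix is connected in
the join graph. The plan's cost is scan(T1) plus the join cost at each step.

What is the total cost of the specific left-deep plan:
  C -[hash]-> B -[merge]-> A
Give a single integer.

3440

step 1: scan C: cost=60, card=60
step 2: join B via hash
    card(P join B) = 60*100/(30) = 200
    cost = 60 + 2*100*7 + 60 = 1520
step 3: join A via merge
    card(P join A) = 200*20/(10) = 400
    cost = 1520 + 200*8 + 20*5 + 200 + 20 = 3440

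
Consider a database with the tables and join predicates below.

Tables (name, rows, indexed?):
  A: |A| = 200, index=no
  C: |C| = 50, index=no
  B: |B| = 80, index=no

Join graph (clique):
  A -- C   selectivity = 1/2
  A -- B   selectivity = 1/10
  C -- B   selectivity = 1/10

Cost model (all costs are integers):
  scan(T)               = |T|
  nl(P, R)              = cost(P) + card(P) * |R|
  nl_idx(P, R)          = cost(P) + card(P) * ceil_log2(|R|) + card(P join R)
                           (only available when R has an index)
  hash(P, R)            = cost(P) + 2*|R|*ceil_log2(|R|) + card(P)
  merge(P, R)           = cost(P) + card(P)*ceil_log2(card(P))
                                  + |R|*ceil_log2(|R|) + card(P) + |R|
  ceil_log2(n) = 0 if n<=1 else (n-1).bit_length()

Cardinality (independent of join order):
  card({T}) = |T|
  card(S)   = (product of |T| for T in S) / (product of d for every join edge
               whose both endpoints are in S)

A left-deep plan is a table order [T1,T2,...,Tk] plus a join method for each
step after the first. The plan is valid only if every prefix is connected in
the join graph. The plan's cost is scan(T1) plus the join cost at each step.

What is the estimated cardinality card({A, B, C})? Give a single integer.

4000

Tables in S: A(200), B(80), C(50)
Edges inside S: A-C(d=2), A-B(d=10), C-B(d=10)
numerator = 200 * 80 * 50 = 800000
denominator = 2 * 10 * 10 = 200
card(S) = 800000 / 200 = 4000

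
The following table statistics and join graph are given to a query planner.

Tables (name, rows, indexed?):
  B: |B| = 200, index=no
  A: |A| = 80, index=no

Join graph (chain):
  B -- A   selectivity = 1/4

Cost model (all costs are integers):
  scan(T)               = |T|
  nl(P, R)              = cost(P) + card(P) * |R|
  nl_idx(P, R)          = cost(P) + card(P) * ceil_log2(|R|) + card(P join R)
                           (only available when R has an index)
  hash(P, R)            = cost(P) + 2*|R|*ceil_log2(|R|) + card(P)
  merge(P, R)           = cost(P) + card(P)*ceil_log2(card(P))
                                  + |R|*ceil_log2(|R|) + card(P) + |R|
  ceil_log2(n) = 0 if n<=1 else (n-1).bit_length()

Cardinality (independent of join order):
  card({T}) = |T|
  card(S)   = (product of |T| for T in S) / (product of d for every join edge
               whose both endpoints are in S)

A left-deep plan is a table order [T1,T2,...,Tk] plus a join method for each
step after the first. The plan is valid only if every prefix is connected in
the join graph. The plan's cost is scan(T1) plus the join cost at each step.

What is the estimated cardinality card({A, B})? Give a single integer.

4000

Tables in S: A(80), B(200)
Edges inside S: B-A(d=4)
numerator = 80 * 200 = 16000
denominator = 4 = 4
card(S) = 16000 / 4 = 4000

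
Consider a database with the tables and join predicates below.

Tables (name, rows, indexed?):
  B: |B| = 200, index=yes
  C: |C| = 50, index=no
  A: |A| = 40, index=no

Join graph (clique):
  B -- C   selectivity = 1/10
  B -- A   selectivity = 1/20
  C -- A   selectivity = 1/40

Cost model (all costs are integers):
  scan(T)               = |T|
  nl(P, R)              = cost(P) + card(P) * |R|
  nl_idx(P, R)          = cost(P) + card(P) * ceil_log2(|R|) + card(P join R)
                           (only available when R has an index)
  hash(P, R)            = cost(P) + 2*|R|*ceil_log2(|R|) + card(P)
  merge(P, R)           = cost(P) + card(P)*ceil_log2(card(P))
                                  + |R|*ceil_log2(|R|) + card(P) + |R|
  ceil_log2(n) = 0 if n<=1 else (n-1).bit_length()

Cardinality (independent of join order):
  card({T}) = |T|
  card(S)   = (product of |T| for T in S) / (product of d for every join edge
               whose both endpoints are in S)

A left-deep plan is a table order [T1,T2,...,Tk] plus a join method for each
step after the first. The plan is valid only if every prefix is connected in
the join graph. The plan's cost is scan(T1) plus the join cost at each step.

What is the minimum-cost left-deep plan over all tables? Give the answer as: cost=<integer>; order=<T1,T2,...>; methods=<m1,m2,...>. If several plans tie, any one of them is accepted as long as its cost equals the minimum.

Selinger DP (subsets sized 1..n):
  {B}: scan cost=200, card=200
  {C}: scan cost=50, card=50
  {A}: scan cost=40, card=40
  {BC}: card=1000; try (C,hash)→1000, (B,nl_idx)→1450, (B,merge)→2200, (C,merge)→2350, (B,hash)→3300, (B,nl)→10050 …(+1); best=1000 via (C,hash)
  {AB}: card=400; try (B,nl_idx)→760, (A,hash)→880, (B,merge)→2120, (A,merge)→2280, (B,hash)→3280, (B,nl)→8040 …(+1); best=760 via (B,nl_idx)
  {AC}: card=50; try (A,hash)→580, (C,merge)→670, (C,hash)→680, (A,merge)→680, (C,nl)→2040, (A,nl)→2050; best=580 via (A,hash)
  {ABC}: card=50; try (B,nl_idx)→1030, (C,hash)→1760, (A,hash)→2480, (B,merge)→2730, (B,hash)→3830, (C,merge)→5110 …(+4); best=1030 via (B,nl_idx)

cost=1030; order=C,A,B; methods=hash,nl_idx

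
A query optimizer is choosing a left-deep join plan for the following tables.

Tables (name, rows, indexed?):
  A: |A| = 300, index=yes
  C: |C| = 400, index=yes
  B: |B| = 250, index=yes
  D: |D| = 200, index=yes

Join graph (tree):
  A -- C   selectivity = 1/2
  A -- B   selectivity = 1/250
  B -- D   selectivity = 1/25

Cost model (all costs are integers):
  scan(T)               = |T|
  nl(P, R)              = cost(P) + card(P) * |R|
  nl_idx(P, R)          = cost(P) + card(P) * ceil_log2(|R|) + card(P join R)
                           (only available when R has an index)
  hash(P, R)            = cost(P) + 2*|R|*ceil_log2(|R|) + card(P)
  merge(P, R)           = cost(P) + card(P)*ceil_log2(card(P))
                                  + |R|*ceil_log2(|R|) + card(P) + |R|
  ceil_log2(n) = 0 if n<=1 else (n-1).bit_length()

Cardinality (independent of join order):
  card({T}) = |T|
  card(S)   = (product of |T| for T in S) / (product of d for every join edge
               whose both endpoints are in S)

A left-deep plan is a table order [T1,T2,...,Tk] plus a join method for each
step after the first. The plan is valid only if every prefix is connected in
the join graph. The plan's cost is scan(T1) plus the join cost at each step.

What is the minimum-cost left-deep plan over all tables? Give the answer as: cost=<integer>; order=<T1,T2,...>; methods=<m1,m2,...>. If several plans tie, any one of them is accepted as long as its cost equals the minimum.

Selinger DP (subsets sized 1..n):
  {A}: scan cost=300, card=300
  {C}: scan cost=400, card=400
  {B}: scan cost=250, card=250
  {D}: scan cost=200, card=200
  {AC}: card=60000; try (A,hash)→6200, (C,merge)→7300, (A,merge)→7400, (C,hash)→7800, (C,nl_idx)→63000, (A,nl_idx)→64000 …(+2); best=6200 via (A,hash)
  {AB}: card=300; try (A,nl_idx)→2800, (B,nl_idx)→3000, (B,hash)→4600, (A,merge)→5500, (B,merge)→5550, (A,hash)→5900 …(+2); best=2800 via (A,nl_idx)
  {BD}: card=2000; try (D,hash)→3700, (B,nl_idx)→3800, (D,nl_idx)→4250, (B,merge)→4250, (D,merge)→4300, (B,hash)→4400 …(+2); best=3700 via (D,hash)
  {ABC}: card=60000; try (C,merge)→9800, (C,hash)→10300, (C,nl_idx)→65500, (B,hash)→70200, (C,nl)→122800, (B,nl_idx)→546200 …(+2); best=9800 via (C,merge)
  {ABD}: card=2400; try (D,hash)→6300, (D,merge)→7600, (D,nl_idx)→7600, (A,hash)→11100, (A,nl_idx)→24100, (A,merge)→30700 …(+2); best=6300 via (D,hash)
  {ABCD}: card=480000; try (C,hash)→15900, (C,merge)→41500, (D,hash)→73000, (C,nl_idx)→507900, (C,nl)→966300, (D,nl_idx)→969800 …(+2); best=15900 via (C,hash)

cost=15900; order=B,A,D,C; methods=nl_idx,hash,hash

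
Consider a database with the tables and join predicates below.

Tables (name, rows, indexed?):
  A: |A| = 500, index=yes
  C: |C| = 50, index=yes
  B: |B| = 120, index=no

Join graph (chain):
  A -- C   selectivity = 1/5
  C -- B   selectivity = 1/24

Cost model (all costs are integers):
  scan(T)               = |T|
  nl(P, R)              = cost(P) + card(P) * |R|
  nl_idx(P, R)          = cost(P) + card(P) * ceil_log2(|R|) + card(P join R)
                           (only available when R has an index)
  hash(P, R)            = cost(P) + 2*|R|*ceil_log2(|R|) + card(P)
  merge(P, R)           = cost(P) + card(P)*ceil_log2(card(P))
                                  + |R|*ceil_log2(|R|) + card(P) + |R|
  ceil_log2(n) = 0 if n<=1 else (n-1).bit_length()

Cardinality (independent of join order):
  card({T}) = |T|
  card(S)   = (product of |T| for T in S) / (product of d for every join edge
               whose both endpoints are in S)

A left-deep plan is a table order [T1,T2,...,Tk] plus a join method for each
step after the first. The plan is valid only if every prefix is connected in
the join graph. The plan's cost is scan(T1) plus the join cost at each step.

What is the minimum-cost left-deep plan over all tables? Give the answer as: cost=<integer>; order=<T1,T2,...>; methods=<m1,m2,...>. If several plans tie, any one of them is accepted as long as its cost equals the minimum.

cost=8090; order=B,C,A; methods=hash,merge

Selinger DP (subsets sized 1..n):
  {A}: scan cost=500, card=500
  {C}: scan cost=50, card=50
  {B}: scan cost=120, card=120
  {AC}: card=5000; try (C,hash)→1600, (A,merge)→5400, (A,nl_idx)→5500, (C,merge)→5850, (C,nl_idx)→8500, (A,hash)→9100 …(+2); best=1600 via (C,hash)
  {BC}: card=250; try (C,hash)→840, (C,nl_idx)→1090, (B,merge)→1360, (C,merge)→1430, (B,hash)→1780, (B,nl)→6050 …(+1); best=840 via (C,hash)
  {ABC}: card=25000; try (A,merge)→8090, (B,hash)→8280, (A,hash)→10090, (A,nl_idx)→28090, (B,merge)→72560, (A,nl)→125840 …(+1); best=8090 via (A,merge)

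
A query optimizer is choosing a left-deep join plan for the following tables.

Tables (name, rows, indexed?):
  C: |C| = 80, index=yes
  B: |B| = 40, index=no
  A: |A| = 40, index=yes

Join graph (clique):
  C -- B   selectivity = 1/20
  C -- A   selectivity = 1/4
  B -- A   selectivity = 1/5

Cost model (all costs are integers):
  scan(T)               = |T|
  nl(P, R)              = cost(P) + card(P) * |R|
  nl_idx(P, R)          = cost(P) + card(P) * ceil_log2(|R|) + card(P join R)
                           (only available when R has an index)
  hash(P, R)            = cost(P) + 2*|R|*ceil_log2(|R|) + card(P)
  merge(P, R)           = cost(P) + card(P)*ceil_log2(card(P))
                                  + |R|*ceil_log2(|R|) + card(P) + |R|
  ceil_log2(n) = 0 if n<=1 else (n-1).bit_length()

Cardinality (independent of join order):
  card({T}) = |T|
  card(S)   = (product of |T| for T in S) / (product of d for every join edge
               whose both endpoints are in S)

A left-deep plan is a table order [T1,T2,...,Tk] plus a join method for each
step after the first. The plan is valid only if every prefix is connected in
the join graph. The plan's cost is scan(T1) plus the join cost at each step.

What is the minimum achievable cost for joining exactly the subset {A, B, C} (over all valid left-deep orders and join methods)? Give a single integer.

1120

Selinger DP over subsets of {A,B,C}:
  {C}: scan cost=80, card=80
  {B}: scan cost=40, card=40
  {A}: scan cost=40, card=40
  {BC}: card=160; try (C,nl_idx)→480, (B,hash)→640, (C,merge)→960, (B,merge)→1000, (C,hash)→1200, (C,nl)→3240 …(+1); best=480 via (C,nl_idx)
  {AC}: card=800; try (A,hash)→640, (C,merge)→960, (A,merge)→1000, (C,nl_idx)→1120, (C,hash)→1200, (A,nl_idx)→1360 …(+2); best=640 via (A,hash)
  {AB}: card=320; try (B,hash)→560, (A,hash)→560, (B,merge)→600, (A,merge)→600, (A,nl_idx)→600, (B,nl)→1640 …(+1); best=560 via (B,hash)
  {ABC}: card=320; try (A,hash)→1120, (A,nl_idx)→1760, (B,hash)→1920, (C,hash)→2000, (A,merge)→2200, (C,nl_idx)→3120 …(+5); best=1120 via (A,hash)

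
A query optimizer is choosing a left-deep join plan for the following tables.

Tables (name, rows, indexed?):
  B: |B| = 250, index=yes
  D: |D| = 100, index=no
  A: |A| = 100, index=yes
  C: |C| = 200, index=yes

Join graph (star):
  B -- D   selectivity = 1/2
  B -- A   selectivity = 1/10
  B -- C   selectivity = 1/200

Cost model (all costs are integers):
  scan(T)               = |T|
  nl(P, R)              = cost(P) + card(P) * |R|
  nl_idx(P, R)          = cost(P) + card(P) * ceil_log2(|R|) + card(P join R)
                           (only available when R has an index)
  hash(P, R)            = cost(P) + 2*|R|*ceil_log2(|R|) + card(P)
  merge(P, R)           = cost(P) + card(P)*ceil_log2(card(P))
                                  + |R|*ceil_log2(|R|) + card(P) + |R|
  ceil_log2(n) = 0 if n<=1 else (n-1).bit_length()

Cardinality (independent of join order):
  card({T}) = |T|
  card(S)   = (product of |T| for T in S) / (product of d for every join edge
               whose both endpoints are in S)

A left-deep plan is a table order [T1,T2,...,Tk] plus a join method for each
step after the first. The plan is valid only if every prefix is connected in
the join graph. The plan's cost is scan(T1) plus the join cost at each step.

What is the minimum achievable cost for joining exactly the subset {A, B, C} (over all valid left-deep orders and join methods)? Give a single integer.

3700

Selinger DP over subsets of {A,B,C}:
  {B}: scan cost=250, card=250
  {A}: scan cost=100, card=100
  {C}: scan cost=200, card=200
  {AB}: card=2500; try (A,hash)→1900, (B,merge)→3150, (A,merge)→3300, (B,nl_idx)→3400, (B,hash)→4200, (A,nl_idx)→4500 …(+2); best=1900 via (A,hash)
  {BC}: card=250; try (B,nl_idx)→2050, (C,nl_idx)→2500, (C,hash)→3700, (B,merge)→4250, (C,merge)→4300, (B,hash)→4400 …(+2); best=2050 via (B,nl_idx)
  {ABC}: card=2500; try (A,hash)→3700, (A,merge)→5100, (A,nl_idx)→6300, (C,hash)→7600, (C,nl_idx)→24400, (A,nl)→27050 …(+2); best=3700 via (A,hash)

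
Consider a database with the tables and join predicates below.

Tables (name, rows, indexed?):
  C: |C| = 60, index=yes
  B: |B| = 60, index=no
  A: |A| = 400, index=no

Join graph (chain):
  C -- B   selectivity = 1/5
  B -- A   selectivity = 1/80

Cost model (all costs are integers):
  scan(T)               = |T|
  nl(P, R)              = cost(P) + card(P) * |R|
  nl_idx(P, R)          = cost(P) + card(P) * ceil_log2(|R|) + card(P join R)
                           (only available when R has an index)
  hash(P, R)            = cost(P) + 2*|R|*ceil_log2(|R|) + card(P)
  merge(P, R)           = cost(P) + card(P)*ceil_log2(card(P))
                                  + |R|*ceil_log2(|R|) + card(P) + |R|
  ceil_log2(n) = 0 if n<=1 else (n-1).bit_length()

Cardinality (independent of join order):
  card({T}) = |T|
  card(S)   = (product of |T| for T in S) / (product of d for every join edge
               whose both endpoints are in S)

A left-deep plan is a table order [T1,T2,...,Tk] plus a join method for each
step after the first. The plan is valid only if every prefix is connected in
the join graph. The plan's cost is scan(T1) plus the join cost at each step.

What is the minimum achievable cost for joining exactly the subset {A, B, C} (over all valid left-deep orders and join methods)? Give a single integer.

2540

Selinger DP over subsets of {A,B,C}:
  {C}: scan cost=60, card=60
  {B}: scan cost=60, card=60
  {A}: scan cost=400, card=400
  {BC}: card=720; try (C,hash)→840, (B,hash)→840, (C,merge)→900, (B,merge)→900, (C,nl_idx)→1140, (C,nl)→3660 …(+1); best=840 via (C,hash)
  {AB}: card=300; try (B,hash)→1520, (A,merge)→4480, (B,merge)→4820, (A,hash)→7320, (A,nl)→24060, (B,nl)→24400; best=1520 via (B,hash)
  {ABC}: card=3600; try (C,hash)→2540, (C,merge)→4940, (C,nl_idx)→6920, (A,hash)→8760, (A,merge)→12760, (C,nl)→19520 …(+1); best=2540 via (C,hash)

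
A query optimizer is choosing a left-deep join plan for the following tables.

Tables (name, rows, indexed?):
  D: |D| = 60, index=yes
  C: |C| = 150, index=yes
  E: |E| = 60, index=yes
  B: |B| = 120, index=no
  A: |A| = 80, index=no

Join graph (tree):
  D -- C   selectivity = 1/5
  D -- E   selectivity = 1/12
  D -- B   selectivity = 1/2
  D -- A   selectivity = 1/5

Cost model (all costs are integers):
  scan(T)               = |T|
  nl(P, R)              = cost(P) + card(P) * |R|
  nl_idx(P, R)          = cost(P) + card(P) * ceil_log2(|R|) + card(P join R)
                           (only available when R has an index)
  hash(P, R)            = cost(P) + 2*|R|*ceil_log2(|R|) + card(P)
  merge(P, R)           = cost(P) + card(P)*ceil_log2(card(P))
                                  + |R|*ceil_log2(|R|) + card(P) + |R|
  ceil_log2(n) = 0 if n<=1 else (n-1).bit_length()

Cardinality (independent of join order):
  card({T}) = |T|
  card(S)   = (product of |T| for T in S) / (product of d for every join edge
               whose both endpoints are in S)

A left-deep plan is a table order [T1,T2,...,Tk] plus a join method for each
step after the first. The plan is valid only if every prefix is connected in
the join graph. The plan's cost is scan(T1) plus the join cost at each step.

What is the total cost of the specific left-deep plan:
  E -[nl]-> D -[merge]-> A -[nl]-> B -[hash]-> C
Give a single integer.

873700

step 1: scan E: cost=60, card=60
step 2: join D via nl
    card(P join D) = 60*60/(12) = 300
    cost = 60 + 60*60 = 3660
step 3: join A via merge
    card(P join A) = 300*80/(5) = 4800
    cost = 3660 + 300*9 + 80*7 + 300 + 80 = 7300
step 4: join B via nl
    card(P join B) = 4800*120/(2) = 288000
    cost = 7300 + 4800*120 = 583300
step 5: join C via hash
    card(P join C) = 288000*150/(5) = 8640000
    cost = 583300 + 2*150*8 + 288000 = 873700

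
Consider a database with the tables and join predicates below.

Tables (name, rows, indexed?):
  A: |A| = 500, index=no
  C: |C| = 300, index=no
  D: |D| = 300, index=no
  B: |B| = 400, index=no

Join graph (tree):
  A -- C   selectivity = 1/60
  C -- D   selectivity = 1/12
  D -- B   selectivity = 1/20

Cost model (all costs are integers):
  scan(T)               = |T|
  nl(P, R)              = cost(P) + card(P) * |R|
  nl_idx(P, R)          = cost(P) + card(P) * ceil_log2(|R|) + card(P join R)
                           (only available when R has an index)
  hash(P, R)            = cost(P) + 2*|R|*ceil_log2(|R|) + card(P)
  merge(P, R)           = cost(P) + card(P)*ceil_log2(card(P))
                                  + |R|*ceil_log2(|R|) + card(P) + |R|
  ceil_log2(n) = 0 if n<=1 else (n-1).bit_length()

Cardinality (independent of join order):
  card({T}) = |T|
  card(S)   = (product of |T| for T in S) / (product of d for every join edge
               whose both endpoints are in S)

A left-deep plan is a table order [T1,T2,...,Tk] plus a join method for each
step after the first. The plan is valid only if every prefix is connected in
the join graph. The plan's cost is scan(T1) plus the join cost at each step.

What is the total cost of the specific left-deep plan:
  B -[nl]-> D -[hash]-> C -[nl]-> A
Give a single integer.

step 1: scan B: cost=400, card=400
step 2: join D via nl
    card(P join D) = 400*300/(20) = 6000
    cost = 400 + 400*300 = 120400
step 3: join C via hash
    card(P join C) = 6000*300/(12) = 150000
    cost = 120400 + 2*300*9 + 6000 = 131800
step 4: join A via nl
    card(P join A) = 150000*500/(60) = 1250000
    cost = 131800 + 150000*500 = 75131800

75131800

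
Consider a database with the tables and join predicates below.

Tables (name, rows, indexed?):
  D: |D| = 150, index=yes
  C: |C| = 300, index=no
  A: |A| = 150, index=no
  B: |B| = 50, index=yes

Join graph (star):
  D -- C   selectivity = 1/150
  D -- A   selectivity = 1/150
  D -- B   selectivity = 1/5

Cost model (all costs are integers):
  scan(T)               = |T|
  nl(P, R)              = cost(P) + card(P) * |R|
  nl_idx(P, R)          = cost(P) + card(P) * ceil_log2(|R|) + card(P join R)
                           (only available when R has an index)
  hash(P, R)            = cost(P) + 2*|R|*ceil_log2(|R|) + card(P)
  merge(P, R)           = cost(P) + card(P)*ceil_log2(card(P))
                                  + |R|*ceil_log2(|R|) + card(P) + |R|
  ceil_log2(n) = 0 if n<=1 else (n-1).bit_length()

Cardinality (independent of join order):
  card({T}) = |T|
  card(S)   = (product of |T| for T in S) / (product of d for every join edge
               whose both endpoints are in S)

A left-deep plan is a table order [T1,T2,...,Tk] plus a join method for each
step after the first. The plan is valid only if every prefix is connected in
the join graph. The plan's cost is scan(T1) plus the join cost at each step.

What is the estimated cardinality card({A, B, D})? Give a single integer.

Tables in S: A(150), B(50), D(150)
Edges inside S: D-A(d=150), D-B(d=5)
numerator = 150 * 50 * 150 = 1125000
denominator = 150 * 5 = 750
card(S) = 1125000 / 750 = 1500

1500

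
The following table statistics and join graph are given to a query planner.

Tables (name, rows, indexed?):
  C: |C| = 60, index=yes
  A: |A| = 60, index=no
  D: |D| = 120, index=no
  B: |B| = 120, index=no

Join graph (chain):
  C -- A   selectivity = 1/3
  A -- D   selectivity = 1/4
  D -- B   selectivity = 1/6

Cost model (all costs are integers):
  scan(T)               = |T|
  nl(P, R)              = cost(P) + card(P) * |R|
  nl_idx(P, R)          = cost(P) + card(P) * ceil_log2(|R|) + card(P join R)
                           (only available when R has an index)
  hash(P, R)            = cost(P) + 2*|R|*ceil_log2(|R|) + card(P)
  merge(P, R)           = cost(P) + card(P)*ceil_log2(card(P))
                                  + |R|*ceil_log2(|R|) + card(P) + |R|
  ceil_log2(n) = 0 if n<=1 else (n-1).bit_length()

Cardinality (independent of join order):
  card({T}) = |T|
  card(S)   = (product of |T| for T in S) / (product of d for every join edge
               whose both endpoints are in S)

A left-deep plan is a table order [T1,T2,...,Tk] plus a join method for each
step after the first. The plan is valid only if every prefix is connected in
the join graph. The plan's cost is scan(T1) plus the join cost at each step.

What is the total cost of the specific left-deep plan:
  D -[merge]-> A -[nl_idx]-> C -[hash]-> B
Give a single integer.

step 1: scan D: cost=120, card=120
step 2: join A via merge
    card(P join A) = 120*60/(4) = 1800
    cost = 120 + 120*7 + 60*6 + 120 + 60 = 1500
step 3: join C via nl_idx
    card(P join C) = 1800*60/(3) = 36000
    cost = 1500 + 1800*6 + 36000 = 48300
step 4: join B via hash
    card(P join B) = 36000*120/(6) = 720000
    cost = 48300 + 2*120*7 + 36000 = 85980

85980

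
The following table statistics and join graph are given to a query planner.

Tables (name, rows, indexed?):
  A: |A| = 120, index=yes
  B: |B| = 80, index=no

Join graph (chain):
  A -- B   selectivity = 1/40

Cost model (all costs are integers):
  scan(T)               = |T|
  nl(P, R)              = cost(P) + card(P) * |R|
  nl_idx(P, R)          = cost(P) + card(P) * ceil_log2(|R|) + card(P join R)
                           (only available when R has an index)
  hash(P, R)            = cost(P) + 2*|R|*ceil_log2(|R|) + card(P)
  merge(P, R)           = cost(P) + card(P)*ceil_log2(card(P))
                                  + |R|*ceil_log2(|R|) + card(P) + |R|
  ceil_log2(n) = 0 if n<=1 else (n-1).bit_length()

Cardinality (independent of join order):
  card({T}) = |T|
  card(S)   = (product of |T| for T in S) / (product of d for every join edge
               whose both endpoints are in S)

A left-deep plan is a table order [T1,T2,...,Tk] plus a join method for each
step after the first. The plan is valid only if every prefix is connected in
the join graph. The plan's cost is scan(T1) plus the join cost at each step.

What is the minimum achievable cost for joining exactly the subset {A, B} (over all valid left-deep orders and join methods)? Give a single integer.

880

Selinger DP over subsets of {A,B}:
  {A}: scan cost=120, card=120
  {B}: scan cost=80, card=80
  {AB}: card=240; try (A,nl_idx)→880, (B,hash)→1360, (A,merge)→1680, (B,merge)→1720, (A,hash)→1840, (A,nl)→9680 …(+1); best=880 via (A,nl_idx)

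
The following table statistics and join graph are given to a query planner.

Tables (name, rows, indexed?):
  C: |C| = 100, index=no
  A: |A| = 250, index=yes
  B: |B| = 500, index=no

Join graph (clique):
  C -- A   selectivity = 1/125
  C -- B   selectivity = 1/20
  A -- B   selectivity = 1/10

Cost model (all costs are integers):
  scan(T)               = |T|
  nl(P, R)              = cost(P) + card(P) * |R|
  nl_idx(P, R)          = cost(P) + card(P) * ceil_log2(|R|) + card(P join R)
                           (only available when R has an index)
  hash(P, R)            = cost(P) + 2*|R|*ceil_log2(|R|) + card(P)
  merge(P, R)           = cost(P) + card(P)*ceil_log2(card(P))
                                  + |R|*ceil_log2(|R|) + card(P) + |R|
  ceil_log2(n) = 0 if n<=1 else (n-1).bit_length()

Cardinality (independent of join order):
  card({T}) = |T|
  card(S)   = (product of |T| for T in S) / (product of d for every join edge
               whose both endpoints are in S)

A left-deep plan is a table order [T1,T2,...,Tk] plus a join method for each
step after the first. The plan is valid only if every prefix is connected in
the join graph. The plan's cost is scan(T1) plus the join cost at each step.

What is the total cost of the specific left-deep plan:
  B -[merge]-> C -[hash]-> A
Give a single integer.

12800

step 1: scan B: cost=500, card=500
step 2: join C via merge
    card(P join C) = 500*100/(20) = 2500
    cost = 500 + 500*9 + 100*7 + 500 + 100 = 6300
step 3: join A via hash
    card(P join A) = 2500*250/(125*10) = 500
    cost = 6300 + 2*250*8 + 2500 = 12800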